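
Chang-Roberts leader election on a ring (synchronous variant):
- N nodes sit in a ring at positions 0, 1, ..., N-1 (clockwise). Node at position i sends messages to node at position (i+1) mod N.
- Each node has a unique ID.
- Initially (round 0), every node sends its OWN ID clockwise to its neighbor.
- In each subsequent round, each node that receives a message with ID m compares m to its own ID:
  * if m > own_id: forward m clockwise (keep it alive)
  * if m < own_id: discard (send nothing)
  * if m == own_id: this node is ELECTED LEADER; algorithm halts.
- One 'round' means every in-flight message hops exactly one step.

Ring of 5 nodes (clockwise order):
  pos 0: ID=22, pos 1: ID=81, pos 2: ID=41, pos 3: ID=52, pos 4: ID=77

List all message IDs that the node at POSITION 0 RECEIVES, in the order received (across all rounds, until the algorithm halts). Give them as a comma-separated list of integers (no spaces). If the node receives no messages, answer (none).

Answer: 77,81

Derivation:
Round 1: pos1(id81) recv 22: drop; pos2(id41) recv 81: fwd; pos3(id52) recv 41: drop; pos4(id77) recv 52: drop; pos0(id22) recv 77: fwd
Round 2: pos3(id52) recv 81: fwd; pos1(id81) recv 77: drop
Round 3: pos4(id77) recv 81: fwd
Round 4: pos0(id22) recv 81: fwd
Round 5: pos1(id81) recv 81: ELECTED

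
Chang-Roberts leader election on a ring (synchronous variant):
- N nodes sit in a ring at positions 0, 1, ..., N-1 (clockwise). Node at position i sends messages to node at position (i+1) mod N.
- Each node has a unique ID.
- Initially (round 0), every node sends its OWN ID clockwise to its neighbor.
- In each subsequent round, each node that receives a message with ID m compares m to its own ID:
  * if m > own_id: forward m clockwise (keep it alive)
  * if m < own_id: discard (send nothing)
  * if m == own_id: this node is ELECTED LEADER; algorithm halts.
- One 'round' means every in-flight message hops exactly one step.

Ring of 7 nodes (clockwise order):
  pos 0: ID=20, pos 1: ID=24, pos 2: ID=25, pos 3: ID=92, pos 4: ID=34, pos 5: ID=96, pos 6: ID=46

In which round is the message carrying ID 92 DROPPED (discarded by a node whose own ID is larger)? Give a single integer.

Round 1: pos1(id24) recv 20: drop; pos2(id25) recv 24: drop; pos3(id92) recv 25: drop; pos4(id34) recv 92: fwd; pos5(id96) recv 34: drop; pos6(id46) recv 96: fwd; pos0(id20) recv 46: fwd
Round 2: pos5(id96) recv 92: drop; pos0(id20) recv 96: fwd; pos1(id24) recv 46: fwd
Round 3: pos1(id24) recv 96: fwd; pos2(id25) recv 46: fwd
Round 4: pos2(id25) recv 96: fwd; pos3(id92) recv 46: drop
Round 5: pos3(id92) recv 96: fwd
Round 6: pos4(id34) recv 96: fwd
Round 7: pos5(id96) recv 96: ELECTED
Message ID 92 originates at pos 3; dropped at pos 5 in round 2

Answer: 2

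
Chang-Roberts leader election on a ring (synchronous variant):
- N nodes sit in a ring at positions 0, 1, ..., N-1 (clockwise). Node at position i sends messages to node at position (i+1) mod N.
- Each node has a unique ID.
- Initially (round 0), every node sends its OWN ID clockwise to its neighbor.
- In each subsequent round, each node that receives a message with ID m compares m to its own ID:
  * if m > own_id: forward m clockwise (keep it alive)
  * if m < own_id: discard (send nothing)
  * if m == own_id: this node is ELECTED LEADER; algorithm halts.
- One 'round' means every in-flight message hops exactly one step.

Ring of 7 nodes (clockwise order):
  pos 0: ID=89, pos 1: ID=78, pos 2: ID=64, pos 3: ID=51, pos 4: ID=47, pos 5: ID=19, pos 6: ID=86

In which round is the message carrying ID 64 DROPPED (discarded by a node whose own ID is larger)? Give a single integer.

Answer: 4

Derivation:
Round 1: pos1(id78) recv 89: fwd; pos2(id64) recv 78: fwd; pos3(id51) recv 64: fwd; pos4(id47) recv 51: fwd; pos5(id19) recv 47: fwd; pos6(id86) recv 19: drop; pos0(id89) recv 86: drop
Round 2: pos2(id64) recv 89: fwd; pos3(id51) recv 78: fwd; pos4(id47) recv 64: fwd; pos5(id19) recv 51: fwd; pos6(id86) recv 47: drop
Round 3: pos3(id51) recv 89: fwd; pos4(id47) recv 78: fwd; pos5(id19) recv 64: fwd; pos6(id86) recv 51: drop
Round 4: pos4(id47) recv 89: fwd; pos5(id19) recv 78: fwd; pos6(id86) recv 64: drop
Round 5: pos5(id19) recv 89: fwd; pos6(id86) recv 78: drop
Round 6: pos6(id86) recv 89: fwd
Round 7: pos0(id89) recv 89: ELECTED
Message ID 64 originates at pos 2; dropped at pos 6 in round 4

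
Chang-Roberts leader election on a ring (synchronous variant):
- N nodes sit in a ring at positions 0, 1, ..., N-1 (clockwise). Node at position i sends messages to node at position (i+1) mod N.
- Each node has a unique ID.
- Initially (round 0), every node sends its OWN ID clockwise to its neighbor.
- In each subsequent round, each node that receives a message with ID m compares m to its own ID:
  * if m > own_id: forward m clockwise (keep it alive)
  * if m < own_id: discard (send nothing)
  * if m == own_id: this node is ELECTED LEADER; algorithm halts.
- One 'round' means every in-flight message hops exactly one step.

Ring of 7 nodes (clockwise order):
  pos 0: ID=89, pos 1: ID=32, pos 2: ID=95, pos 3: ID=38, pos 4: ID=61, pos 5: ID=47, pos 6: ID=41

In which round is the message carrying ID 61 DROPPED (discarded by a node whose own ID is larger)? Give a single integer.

Round 1: pos1(id32) recv 89: fwd; pos2(id95) recv 32: drop; pos3(id38) recv 95: fwd; pos4(id61) recv 38: drop; pos5(id47) recv 61: fwd; pos6(id41) recv 47: fwd; pos0(id89) recv 41: drop
Round 2: pos2(id95) recv 89: drop; pos4(id61) recv 95: fwd; pos6(id41) recv 61: fwd; pos0(id89) recv 47: drop
Round 3: pos5(id47) recv 95: fwd; pos0(id89) recv 61: drop
Round 4: pos6(id41) recv 95: fwd
Round 5: pos0(id89) recv 95: fwd
Round 6: pos1(id32) recv 95: fwd
Round 7: pos2(id95) recv 95: ELECTED
Message ID 61 originates at pos 4; dropped at pos 0 in round 3

Answer: 3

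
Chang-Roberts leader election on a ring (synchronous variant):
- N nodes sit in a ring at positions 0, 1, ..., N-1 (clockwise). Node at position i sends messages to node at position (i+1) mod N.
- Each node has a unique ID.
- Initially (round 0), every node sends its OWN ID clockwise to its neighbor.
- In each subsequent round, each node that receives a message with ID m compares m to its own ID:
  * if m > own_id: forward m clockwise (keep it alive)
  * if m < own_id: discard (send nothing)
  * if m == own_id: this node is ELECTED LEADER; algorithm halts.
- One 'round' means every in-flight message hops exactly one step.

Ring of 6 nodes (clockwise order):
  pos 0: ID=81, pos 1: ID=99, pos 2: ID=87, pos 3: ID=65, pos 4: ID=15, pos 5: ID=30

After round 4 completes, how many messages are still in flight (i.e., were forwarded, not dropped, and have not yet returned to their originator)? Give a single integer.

Answer: 2

Derivation:
Round 1: pos1(id99) recv 81: drop; pos2(id87) recv 99: fwd; pos3(id65) recv 87: fwd; pos4(id15) recv 65: fwd; pos5(id30) recv 15: drop; pos0(id81) recv 30: drop
Round 2: pos3(id65) recv 99: fwd; pos4(id15) recv 87: fwd; pos5(id30) recv 65: fwd
Round 3: pos4(id15) recv 99: fwd; pos5(id30) recv 87: fwd; pos0(id81) recv 65: drop
Round 4: pos5(id30) recv 99: fwd; pos0(id81) recv 87: fwd
After round 4: 2 messages still in flight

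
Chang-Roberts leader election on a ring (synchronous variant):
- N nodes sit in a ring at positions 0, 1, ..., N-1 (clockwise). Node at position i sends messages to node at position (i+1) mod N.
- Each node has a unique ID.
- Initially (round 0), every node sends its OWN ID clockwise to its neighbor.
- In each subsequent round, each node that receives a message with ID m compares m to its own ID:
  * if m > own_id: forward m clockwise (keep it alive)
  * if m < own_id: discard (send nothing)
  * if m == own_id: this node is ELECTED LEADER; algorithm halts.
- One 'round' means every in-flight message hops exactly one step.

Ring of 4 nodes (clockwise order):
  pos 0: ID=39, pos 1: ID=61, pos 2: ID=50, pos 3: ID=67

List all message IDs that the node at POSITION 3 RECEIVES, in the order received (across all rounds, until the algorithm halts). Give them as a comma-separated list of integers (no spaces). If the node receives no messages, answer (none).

Answer: 50,61,67

Derivation:
Round 1: pos1(id61) recv 39: drop; pos2(id50) recv 61: fwd; pos3(id67) recv 50: drop; pos0(id39) recv 67: fwd
Round 2: pos3(id67) recv 61: drop; pos1(id61) recv 67: fwd
Round 3: pos2(id50) recv 67: fwd
Round 4: pos3(id67) recv 67: ELECTED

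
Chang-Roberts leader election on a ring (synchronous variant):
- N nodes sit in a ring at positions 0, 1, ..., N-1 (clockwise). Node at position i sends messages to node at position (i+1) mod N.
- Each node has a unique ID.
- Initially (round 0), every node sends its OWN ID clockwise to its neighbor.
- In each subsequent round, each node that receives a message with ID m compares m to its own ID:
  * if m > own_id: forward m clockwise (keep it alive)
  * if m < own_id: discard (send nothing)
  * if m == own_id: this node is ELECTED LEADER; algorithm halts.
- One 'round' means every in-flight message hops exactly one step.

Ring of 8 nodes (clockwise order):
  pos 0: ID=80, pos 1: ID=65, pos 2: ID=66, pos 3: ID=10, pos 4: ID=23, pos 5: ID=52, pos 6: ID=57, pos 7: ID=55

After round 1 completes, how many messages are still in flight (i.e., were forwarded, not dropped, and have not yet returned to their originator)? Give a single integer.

Answer: 3

Derivation:
Round 1: pos1(id65) recv 80: fwd; pos2(id66) recv 65: drop; pos3(id10) recv 66: fwd; pos4(id23) recv 10: drop; pos5(id52) recv 23: drop; pos6(id57) recv 52: drop; pos7(id55) recv 57: fwd; pos0(id80) recv 55: drop
After round 1: 3 messages still in flight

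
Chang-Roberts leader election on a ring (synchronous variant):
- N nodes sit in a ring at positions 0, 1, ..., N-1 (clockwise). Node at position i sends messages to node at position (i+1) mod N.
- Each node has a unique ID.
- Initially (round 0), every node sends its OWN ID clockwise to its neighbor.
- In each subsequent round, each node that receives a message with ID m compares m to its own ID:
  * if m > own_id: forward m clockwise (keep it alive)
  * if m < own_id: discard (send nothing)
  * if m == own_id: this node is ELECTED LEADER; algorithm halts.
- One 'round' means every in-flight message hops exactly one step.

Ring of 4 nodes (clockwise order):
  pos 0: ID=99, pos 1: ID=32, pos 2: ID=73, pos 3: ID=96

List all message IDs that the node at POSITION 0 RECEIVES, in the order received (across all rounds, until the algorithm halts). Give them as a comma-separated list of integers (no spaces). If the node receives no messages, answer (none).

Round 1: pos1(id32) recv 99: fwd; pos2(id73) recv 32: drop; pos3(id96) recv 73: drop; pos0(id99) recv 96: drop
Round 2: pos2(id73) recv 99: fwd
Round 3: pos3(id96) recv 99: fwd
Round 4: pos0(id99) recv 99: ELECTED

Answer: 96,99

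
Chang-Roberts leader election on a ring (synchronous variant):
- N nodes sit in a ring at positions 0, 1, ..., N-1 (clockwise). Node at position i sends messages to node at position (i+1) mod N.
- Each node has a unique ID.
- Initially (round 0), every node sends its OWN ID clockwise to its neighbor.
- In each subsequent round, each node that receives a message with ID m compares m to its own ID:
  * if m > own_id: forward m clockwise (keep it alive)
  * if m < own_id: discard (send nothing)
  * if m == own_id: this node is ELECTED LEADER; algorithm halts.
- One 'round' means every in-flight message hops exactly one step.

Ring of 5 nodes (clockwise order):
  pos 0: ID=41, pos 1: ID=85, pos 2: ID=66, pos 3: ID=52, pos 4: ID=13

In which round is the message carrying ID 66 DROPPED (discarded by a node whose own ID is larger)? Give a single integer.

Round 1: pos1(id85) recv 41: drop; pos2(id66) recv 85: fwd; pos3(id52) recv 66: fwd; pos4(id13) recv 52: fwd; pos0(id41) recv 13: drop
Round 2: pos3(id52) recv 85: fwd; pos4(id13) recv 66: fwd; pos0(id41) recv 52: fwd
Round 3: pos4(id13) recv 85: fwd; pos0(id41) recv 66: fwd; pos1(id85) recv 52: drop
Round 4: pos0(id41) recv 85: fwd; pos1(id85) recv 66: drop
Round 5: pos1(id85) recv 85: ELECTED
Message ID 66 originates at pos 2; dropped at pos 1 in round 4

Answer: 4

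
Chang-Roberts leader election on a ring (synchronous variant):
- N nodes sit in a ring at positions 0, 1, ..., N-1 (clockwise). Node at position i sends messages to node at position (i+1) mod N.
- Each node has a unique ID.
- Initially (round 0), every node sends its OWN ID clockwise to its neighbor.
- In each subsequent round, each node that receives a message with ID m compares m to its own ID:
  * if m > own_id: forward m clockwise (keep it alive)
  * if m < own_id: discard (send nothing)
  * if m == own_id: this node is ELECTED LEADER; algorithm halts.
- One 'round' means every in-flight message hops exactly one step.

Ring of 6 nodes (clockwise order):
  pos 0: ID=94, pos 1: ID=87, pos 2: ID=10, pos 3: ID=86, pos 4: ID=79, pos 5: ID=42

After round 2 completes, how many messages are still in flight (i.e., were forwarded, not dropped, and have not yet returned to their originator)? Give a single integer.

Round 1: pos1(id87) recv 94: fwd; pos2(id10) recv 87: fwd; pos3(id86) recv 10: drop; pos4(id79) recv 86: fwd; pos5(id42) recv 79: fwd; pos0(id94) recv 42: drop
Round 2: pos2(id10) recv 94: fwd; pos3(id86) recv 87: fwd; pos5(id42) recv 86: fwd; pos0(id94) recv 79: drop
After round 2: 3 messages still in flight

Answer: 3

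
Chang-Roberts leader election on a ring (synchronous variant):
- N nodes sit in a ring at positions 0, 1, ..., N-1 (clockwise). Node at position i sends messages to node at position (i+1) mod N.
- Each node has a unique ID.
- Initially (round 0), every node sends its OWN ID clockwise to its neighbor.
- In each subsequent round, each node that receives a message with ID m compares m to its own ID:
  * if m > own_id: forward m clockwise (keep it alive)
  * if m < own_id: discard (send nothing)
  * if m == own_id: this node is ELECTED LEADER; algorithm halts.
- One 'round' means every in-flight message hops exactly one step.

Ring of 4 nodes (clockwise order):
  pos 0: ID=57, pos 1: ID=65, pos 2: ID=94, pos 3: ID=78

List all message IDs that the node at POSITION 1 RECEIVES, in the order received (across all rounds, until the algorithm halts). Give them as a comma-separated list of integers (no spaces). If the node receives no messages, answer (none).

Round 1: pos1(id65) recv 57: drop; pos2(id94) recv 65: drop; pos3(id78) recv 94: fwd; pos0(id57) recv 78: fwd
Round 2: pos0(id57) recv 94: fwd; pos1(id65) recv 78: fwd
Round 3: pos1(id65) recv 94: fwd; pos2(id94) recv 78: drop
Round 4: pos2(id94) recv 94: ELECTED

Answer: 57,78,94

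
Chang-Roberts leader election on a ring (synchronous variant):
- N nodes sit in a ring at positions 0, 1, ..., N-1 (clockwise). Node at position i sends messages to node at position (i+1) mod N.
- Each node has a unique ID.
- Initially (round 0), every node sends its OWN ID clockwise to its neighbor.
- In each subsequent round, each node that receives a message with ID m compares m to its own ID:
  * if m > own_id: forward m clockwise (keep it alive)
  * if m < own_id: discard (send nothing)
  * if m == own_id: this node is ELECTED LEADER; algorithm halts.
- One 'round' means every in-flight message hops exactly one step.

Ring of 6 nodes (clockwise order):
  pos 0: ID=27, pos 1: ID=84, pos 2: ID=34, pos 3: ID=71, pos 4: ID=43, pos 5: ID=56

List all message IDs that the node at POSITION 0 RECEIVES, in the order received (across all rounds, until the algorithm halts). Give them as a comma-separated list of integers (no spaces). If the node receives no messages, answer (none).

Answer: 56,71,84

Derivation:
Round 1: pos1(id84) recv 27: drop; pos2(id34) recv 84: fwd; pos3(id71) recv 34: drop; pos4(id43) recv 71: fwd; pos5(id56) recv 43: drop; pos0(id27) recv 56: fwd
Round 2: pos3(id71) recv 84: fwd; pos5(id56) recv 71: fwd; pos1(id84) recv 56: drop
Round 3: pos4(id43) recv 84: fwd; pos0(id27) recv 71: fwd
Round 4: pos5(id56) recv 84: fwd; pos1(id84) recv 71: drop
Round 5: pos0(id27) recv 84: fwd
Round 6: pos1(id84) recv 84: ELECTED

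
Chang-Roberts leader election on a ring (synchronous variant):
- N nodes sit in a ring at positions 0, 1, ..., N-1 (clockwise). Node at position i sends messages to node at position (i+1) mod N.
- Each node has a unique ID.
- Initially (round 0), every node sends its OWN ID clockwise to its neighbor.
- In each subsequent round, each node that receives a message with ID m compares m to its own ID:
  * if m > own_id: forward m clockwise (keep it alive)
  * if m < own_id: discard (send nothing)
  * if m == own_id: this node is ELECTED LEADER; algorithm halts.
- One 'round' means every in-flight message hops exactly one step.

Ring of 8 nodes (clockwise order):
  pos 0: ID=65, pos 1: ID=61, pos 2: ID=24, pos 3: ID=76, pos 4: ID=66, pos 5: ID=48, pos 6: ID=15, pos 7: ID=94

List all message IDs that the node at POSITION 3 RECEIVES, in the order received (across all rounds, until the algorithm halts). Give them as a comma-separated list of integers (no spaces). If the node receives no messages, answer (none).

Answer: 24,61,65,94

Derivation:
Round 1: pos1(id61) recv 65: fwd; pos2(id24) recv 61: fwd; pos3(id76) recv 24: drop; pos4(id66) recv 76: fwd; pos5(id48) recv 66: fwd; pos6(id15) recv 48: fwd; pos7(id94) recv 15: drop; pos0(id65) recv 94: fwd
Round 2: pos2(id24) recv 65: fwd; pos3(id76) recv 61: drop; pos5(id48) recv 76: fwd; pos6(id15) recv 66: fwd; pos7(id94) recv 48: drop; pos1(id61) recv 94: fwd
Round 3: pos3(id76) recv 65: drop; pos6(id15) recv 76: fwd; pos7(id94) recv 66: drop; pos2(id24) recv 94: fwd
Round 4: pos7(id94) recv 76: drop; pos3(id76) recv 94: fwd
Round 5: pos4(id66) recv 94: fwd
Round 6: pos5(id48) recv 94: fwd
Round 7: pos6(id15) recv 94: fwd
Round 8: pos7(id94) recv 94: ELECTED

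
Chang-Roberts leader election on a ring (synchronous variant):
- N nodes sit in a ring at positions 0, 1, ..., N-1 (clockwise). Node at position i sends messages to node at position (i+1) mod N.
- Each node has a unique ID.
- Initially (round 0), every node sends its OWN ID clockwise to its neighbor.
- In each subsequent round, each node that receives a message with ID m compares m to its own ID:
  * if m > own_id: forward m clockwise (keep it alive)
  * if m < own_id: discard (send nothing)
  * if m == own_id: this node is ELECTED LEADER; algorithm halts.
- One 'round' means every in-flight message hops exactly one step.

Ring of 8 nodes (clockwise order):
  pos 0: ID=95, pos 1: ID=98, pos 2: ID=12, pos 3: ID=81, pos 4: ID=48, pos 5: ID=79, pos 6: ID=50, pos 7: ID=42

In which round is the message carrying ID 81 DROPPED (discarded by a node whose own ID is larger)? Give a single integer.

Answer: 5

Derivation:
Round 1: pos1(id98) recv 95: drop; pos2(id12) recv 98: fwd; pos3(id81) recv 12: drop; pos4(id48) recv 81: fwd; pos5(id79) recv 48: drop; pos6(id50) recv 79: fwd; pos7(id42) recv 50: fwd; pos0(id95) recv 42: drop
Round 2: pos3(id81) recv 98: fwd; pos5(id79) recv 81: fwd; pos7(id42) recv 79: fwd; pos0(id95) recv 50: drop
Round 3: pos4(id48) recv 98: fwd; pos6(id50) recv 81: fwd; pos0(id95) recv 79: drop
Round 4: pos5(id79) recv 98: fwd; pos7(id42) recv 81: fwd
Round 5: pos6(id50) recv 98: fwd; pos0(id95) recv 81: drop
Round 6: pos7(id42) recv 98: fwd
Round 7: pos0(id95) recv 98: fwd
Round 8: pos1(id98) recv 98: ELECTED
Message ID 81 originates at pos 3; dropped at pos 0 in round 5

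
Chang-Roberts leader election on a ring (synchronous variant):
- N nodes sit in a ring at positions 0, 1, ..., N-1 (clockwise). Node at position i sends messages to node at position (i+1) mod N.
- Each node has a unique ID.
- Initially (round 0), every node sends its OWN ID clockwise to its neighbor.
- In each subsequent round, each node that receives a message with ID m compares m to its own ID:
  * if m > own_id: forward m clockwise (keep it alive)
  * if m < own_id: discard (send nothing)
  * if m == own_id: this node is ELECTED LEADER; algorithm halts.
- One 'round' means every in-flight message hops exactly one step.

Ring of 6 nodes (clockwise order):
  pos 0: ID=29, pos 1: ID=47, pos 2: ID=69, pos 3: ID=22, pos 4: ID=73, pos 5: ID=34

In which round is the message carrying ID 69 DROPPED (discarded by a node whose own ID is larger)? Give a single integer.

Round 1: pos1(id47) recv 29: drop; pos2(id69) recv 47: drop; pos3(id22) recv 69: fwd; pos4(id73) recv 22: drop; pos5(id34) recv 73: fwd; pos0(id29) recv 34: fwd
Round 2: pos4(id73) recv 69: drop; pos0(id29) recv 73: fwd; pos1(id47) recv 34: drop
Round 3: pos1(id47) recv 73: fwd
Round 4: pos2(id69) recv 73: fwd
Round 5: pos3(id22) recv 73: fwd
Round 6: pos4(id73) recv 73: ELECTED
Message ID 69 originates at pos 2; dropped at pos 4 in round 2

Answer: 2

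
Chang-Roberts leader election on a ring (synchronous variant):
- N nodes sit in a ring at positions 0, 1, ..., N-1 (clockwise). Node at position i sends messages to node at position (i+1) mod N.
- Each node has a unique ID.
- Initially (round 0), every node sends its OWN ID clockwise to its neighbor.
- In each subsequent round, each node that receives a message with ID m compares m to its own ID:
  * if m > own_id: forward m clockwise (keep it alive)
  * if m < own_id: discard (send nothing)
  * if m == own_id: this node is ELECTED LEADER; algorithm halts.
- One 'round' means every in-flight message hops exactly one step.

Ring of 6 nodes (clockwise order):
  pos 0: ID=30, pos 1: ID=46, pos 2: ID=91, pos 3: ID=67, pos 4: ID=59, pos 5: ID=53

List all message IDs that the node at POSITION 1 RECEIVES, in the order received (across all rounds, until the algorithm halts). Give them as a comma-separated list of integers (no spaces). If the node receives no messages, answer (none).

Answer: 30,53,59,67,91

Derivation:
Round 1: pos1(id46) recv 30: drop; pos2(id91) recv 46: drop; pos3(id67) recv 91: fwd; pos4(id59) recv 67: fwd; pos5(id53) recv 59: fwd; pos0(id30) recv 53: fwd
Round 2: pos4(id59) recv 91: fwd; pos5(id53) recv 67: fwd; pos0(id30) recv 59: fwd; pos1(id46) recv 53: fwd
Round 3: pos5(id53) recv 91: fwd; pos0(id30) recv 67: fwd; pos1(id46) recv 59: fwd; pos2(id91) recv 53: drop
Round 4: pos0(id30) recv 91: fwd; pos1(id46) recv 67: fwd; pos2(id91) recv 59: drop
Round 5: pos1(id46) recv 91: fwd; pos2(id91) recv 67: drop
Round 6: pos2(id91) recv 91: ELECTED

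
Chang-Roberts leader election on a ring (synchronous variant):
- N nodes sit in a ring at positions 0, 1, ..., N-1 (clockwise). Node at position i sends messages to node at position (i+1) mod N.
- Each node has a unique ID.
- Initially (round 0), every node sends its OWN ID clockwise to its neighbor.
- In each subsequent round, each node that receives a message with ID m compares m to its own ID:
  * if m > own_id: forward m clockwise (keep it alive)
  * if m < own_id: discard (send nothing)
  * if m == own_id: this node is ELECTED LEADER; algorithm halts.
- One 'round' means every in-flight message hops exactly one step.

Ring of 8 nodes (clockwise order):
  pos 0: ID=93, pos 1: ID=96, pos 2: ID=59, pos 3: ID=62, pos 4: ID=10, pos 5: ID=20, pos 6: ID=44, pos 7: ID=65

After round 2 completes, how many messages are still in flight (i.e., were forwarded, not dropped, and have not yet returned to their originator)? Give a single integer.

Answer: 2

Derivation:
Round 1: pos1(id96) recv 93: drop; pos2(id59) recv 96: fwd; pos3(id62) recv 59: drop; pos4(id10) recv 62: fwd; pos5(id20) recv 10: drop; pos6(id44) recv 20: drop; pos7(id65) recv 44: drop; pos0(id93) recv 65: drop
Round 2: pos3(id62) recv 96: fwd; pos5(id20) recv 62: fwd
After round 2: 2 messages still in flight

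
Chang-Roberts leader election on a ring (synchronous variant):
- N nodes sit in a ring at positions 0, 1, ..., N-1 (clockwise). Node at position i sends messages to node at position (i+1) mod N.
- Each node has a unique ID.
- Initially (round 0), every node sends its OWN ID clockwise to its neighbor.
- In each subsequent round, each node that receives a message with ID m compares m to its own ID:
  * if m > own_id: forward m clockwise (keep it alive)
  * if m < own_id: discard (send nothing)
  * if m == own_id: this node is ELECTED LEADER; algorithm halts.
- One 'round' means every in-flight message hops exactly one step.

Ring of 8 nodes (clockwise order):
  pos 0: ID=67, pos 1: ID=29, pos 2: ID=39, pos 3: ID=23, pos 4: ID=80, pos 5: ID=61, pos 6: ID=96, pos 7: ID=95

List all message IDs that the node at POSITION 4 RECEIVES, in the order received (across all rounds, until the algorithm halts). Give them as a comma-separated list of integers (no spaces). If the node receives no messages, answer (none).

Round 1: pos1(id29) recv 67: fwd; pos2(id39) recv 29: drop; pos3(id23) recv 39: fwd; pos4(id80) recv 23: drop; pos5(id61) recv 80: fwd; pos6(id96) recv 61: drop; pos7(id95) recv 96: fwd; pos0(id67) recv 95: fwd
Round 2: pos2(id39) recv 67: fwd; pos4(id80) recv 39: drop; pos6(id96) recv 80: drop; pos0(id67) recv 96: fwd; pos1(id29) recv 95: fwd
Round 3: pos3(id23) recv 67: fwd; pos1(id29) recv 96: fwd; pos2(id39) recv 95: fwd
Round 4: pos4(id80) recv 67: drop; pos2(id39) recv 96: fwd; pos3(id23) recv 95: fwd
Round 5: pos3(id23) recv 96: fwd; pos4(id80) recv 95: fwd
Round 6: pos4(id80) recv 96: fwd; pos5(id61) recv 95: fwd
Round 7: pos5(id61) recv 96: fwd; pos6(id96) recv 95: drop
Round 8: pos6(id96) recv 96: ELECTED

Answer: 23,39,67,95,96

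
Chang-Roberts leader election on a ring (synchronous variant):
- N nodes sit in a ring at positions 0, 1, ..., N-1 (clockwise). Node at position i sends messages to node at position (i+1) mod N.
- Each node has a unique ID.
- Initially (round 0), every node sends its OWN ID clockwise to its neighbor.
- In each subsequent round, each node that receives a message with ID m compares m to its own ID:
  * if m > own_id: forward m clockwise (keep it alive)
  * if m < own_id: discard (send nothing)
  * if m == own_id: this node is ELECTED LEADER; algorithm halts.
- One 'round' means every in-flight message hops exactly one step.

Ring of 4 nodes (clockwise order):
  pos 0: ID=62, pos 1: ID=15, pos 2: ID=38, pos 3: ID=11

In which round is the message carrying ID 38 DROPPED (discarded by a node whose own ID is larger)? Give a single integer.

Answer: 2

Derivation:
Round 1: pos1(id15) recv 62: fwd; pos2(id38) recv 15: drop; pos3(id11) recv 38: fwd; pos0(id62) recv 11: drop
Round 2: pos2(id38) recv 62: fwd; pos0(id62) recv 38: drop
Round 3: pos3(id11) recv 62: fwd
Round 4: pos0(id62) recv 62: ELECTED
Message ID 38 originates at pos 2; dropped at pos 0 in round 2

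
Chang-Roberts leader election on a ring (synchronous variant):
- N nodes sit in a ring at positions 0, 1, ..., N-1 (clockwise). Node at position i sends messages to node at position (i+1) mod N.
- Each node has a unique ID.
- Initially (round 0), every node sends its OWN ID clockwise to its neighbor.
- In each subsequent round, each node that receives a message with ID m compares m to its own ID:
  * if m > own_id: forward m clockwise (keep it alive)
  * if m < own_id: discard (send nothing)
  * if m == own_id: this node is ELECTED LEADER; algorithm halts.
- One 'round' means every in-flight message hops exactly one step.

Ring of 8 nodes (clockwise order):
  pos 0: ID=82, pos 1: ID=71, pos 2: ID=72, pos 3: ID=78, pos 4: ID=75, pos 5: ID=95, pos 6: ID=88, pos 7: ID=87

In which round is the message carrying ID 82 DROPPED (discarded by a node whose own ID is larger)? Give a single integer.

Answer: 5

Derivation:
Round 1: pos1(id71) recv 82: fwd; pos2(id72) recv 71: drop; pos3(id78) recv 72: drop; pos4(id75) recv 78: fwd; pos5(id95) recv 75: drop; pos6(id88) recv 95: fwd; pos7(id87) recv 88: fwd; pos0(id82) recv 87: fwd
Round 2: pos2(id72) recv 82: fwd; pos5(id95) recv 78: drop; pos7(id87) recv 95: fwd; pos0(id82) recv 88: fwd; pos1(id71) recv 87: fwd
Round 3: pos3(id78) recv 82: fwd; pos0(id82) recv 95: fwd; pos1(id71) recv 88: fwd; pos2(id72) recv 87: fwd
Round 4: pos4(id75) recv 82: fwd; pos1(id71) recv 95: fwd; pos2(id72) recv 88: fwd; pos3(id78) recv 87: fwd
Round 5: pos5(id95) recv 82: drop; pos2(id72) recv 95: fwd; pos3(id78) recv 88: fwd; pos4(id75) recv 87: fwd
Round 6: pos3(id78) recv 95: fwd; pos4(id75) recv 88: fwd; pos5(id95) recv 87: drop
Round 7: pos4(id75) recv 95: fwd; pos5(id95) recv 88: drop
Round 8: pos5(id95) recv 95: ELECTED
Message ID 82 originates at pos 0; dropped at pos 5 in round 5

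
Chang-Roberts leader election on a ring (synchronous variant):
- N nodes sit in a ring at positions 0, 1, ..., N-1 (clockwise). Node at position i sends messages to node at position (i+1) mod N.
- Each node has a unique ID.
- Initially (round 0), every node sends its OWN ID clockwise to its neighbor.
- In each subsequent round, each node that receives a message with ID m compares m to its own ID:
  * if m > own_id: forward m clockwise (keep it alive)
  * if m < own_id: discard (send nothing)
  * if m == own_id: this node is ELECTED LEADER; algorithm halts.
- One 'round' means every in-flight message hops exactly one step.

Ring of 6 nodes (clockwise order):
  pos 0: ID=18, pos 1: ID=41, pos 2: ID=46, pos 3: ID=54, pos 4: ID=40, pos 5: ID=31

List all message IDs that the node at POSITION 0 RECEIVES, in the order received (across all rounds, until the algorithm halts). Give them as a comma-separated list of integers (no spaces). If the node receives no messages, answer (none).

Round 1: pos1(id41) recv 18: drop; pos2(id46) recv 41: drop; pos3(id54) recv 46: drop; pos4(id40) recv 54: fwd; pos5(id31) recv 40: fwd; pos0(id18) recv 31: fwd
Round 2: pos5(id31) recv 54: fwd; pos0(id18) recv 40: fwd; pos1(id41) recv 31: drop
Round 3: pos0(id18) recv 54: fwd; pos1(id41) recv 40: drop
Round 4: pos1(id41) recv 54: fwd
Round 5: pos2(id46) recv 54: fwd
Round 6: pos3(id54) recv 54: ELECTED

Answer: 31,40,54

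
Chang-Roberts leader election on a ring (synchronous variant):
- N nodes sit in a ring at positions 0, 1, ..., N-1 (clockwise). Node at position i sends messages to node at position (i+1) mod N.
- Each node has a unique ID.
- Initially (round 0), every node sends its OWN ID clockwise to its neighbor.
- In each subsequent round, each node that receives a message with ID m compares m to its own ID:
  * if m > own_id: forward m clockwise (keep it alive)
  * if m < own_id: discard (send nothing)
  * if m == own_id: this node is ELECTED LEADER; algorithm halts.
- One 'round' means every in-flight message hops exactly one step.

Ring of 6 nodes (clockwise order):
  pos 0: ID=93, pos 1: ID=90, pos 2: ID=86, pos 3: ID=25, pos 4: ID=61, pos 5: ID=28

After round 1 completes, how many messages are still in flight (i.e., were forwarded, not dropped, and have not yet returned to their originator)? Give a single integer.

Answer: 4

Derivation:
Round 1: pos1(id90) recv 93: fwd; pos2(id86) recv 90: fwd; pos3(id25) recv 86: fwd; pos4(id61) recv 25: drop; pos5(id28) recv 61: fwd; pos0(id93) recv 28: drop
After round 1: 4 messages still in flight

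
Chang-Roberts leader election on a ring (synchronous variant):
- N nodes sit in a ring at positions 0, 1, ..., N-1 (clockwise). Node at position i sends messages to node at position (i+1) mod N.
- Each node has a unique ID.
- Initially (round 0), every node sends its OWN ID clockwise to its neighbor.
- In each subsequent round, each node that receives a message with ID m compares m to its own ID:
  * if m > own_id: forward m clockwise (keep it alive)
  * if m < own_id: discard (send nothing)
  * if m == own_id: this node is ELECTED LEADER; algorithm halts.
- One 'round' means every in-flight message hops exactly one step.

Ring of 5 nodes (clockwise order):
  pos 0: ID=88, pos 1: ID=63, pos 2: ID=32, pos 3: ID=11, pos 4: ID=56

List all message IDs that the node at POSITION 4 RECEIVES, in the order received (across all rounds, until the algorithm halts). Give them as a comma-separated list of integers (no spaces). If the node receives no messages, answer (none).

Answer: 11,32,63,88

Derivation:
Round 1: pos1(id63) recv 88: fwd; pos2(id32) recv 63: fwd; pos3(id11) recv 32: fwd; pos4(id56) recv 11: drop; pos0(id88) recv 56: drop
Round 2: pos2(id32) recv 88: fwd; pos3(id11) recv 63: fwd; pos4(id56) recv 32: drop
Round 3: pos3(id11) recv 88: fwd; pos4(id56) recv 63: fwd
Round 4: pos4(id56) recv 88: fwd; pos0(id88) recv 63: drop
Round 5: pos0(id88) recv 88: ELECTED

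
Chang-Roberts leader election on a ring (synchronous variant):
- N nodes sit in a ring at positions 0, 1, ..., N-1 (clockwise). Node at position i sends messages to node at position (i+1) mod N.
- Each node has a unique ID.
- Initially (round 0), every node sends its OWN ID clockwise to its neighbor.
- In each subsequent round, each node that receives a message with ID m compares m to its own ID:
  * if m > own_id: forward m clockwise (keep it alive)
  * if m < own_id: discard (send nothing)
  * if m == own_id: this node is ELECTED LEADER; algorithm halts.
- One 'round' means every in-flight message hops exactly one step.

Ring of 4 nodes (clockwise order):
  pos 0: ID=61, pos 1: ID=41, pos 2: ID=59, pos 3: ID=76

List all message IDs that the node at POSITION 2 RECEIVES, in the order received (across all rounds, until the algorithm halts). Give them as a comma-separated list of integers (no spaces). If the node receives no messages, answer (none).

Round 1: pos1(id41) recv 61: fwd; pos2(id59) recv 41: drop; pos3(id76) recv 59: drop; pos0(id61) recv 76: fwd
Round 2: pos2(id59) recv 61: fwd; pos1(id41) recv 76: fwd
Round 3: pos3(id76) recv 61: drop; pos2(id59) recv 76: fwd
Round 4: pos3(id76) recv 76: ELECTED

Answer: 41,61,76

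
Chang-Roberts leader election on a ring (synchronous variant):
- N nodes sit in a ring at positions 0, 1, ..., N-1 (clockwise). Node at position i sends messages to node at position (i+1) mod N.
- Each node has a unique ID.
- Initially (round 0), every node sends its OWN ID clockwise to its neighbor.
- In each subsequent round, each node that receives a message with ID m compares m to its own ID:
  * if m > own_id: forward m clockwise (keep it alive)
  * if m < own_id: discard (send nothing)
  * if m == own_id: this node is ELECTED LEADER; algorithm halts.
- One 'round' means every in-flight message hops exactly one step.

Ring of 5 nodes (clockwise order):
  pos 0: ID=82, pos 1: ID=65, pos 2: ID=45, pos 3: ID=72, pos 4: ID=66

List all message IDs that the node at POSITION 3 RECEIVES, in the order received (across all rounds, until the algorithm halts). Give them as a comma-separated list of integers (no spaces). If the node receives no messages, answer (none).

Answer: 45,65,82

Derivation:
Round 1: pos1(id65) recv 82: fwd; pos2(id45) recv 65: fwd; pos3(id72) recv 45: drop; pos4(id66) recv 72: fwd; pos0(id82) recv 66: drop
Round 2: pos2(id45) recv 82: fwd; pos3(id72) recv 65: drop; pos0(id82) recv 72: drop
Round 3: pos3(id72) recv 82: fwd
Round 4: pos4(id66) recv 82: fwd
Round 5: pos0(id82) recv 82: ELECTED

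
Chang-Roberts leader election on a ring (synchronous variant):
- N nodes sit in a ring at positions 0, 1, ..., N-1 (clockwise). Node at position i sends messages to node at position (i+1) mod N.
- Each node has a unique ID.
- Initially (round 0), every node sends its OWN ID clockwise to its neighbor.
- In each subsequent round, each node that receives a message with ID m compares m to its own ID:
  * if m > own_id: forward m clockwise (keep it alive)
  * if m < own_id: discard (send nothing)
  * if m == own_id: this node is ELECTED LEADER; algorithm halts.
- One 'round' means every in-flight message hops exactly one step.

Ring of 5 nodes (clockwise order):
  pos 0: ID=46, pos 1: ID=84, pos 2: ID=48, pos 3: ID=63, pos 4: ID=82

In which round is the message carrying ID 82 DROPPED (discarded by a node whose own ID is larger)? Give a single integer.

Answer: 2

Derivation:
Round 1: pos1(id84) recv 46: drop; pos2(id48) recv 84: fwd; pos3(id63) recv 48: drop; pos4(id82) recv 63: drop; pos0(id46) recv 82: fwd
Round 2: pos3(id63) recv 84: fwd; pos1(id84) recv 82: drop
Round 3: pos4(id82) recv 84: fwd
Round 4: pos0(id46) recv 84: fwd
Round 5: pos1(id84) recv 84: ELECTED
Message ID 82 originates at pos 4; dropped at pos 1 in round 2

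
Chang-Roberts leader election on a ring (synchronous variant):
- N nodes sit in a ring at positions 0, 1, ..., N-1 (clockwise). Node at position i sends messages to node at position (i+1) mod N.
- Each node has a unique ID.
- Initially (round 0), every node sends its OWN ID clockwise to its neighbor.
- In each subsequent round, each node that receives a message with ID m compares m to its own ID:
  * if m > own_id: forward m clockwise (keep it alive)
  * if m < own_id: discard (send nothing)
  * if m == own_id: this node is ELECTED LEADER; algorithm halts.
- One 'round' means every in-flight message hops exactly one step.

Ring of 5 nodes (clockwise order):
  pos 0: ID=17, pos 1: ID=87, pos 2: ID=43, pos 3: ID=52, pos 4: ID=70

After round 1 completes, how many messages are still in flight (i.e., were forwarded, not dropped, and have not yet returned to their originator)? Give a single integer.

Answer: 2

Derivation:
Round 1: pos1(id87) recv 17: drop; pos2(id43) recv 87: fwd; pos3(id52) recv 43: drop; pos4(id70) recv 52: drop; pos0(id17) recv 70: fwd
After round 1: 2 messages still in flight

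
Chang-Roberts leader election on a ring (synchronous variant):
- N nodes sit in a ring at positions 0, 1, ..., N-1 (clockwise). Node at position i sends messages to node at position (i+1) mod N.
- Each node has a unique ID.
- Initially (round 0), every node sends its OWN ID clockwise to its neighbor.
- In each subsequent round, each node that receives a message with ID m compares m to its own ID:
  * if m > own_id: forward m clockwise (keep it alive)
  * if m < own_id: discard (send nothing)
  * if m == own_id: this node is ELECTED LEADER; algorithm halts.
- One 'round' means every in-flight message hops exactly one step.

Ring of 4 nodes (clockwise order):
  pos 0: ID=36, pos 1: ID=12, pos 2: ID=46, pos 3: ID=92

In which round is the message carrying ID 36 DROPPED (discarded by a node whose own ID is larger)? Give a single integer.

Round 1: pos1(id12) recv 36: fwd; pos2(id46) recv 12: drop; pos3(id92) recv 46: drop; pos0(id36) recv 92: fwd
Round 2: pos2(id46) recv 36: drop; pos1(id12) recv 92: fwd
Round 3: pos2(id46) recv 92: fwd
Round 4: pos3(id92) recv 92: ELECTED
Message ID 36 originates at pos 0; dropped at pos 2 in round 2

Answer: 2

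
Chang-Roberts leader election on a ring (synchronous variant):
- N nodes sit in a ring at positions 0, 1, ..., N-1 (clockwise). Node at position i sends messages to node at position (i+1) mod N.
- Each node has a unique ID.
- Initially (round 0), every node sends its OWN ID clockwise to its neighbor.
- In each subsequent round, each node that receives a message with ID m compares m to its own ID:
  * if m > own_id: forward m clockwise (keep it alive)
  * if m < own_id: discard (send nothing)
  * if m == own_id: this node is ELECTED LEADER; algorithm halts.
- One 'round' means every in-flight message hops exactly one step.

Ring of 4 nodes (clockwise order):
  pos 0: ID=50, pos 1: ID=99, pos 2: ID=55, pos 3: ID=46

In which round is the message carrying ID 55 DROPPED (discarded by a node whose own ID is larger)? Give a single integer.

Answer: 3

Derivation:
Round 1: pos1(id99) recv 50: drop; pos2(id55) recv 99: fwd; pos3(id46) recv 55: fwd; pos0(id50) recv 46: drop
Round 2: pos3(id46) recv 99: fwd; pos0(id50) recv 55: fwd
Round 3: pos0(id50) recv 99: fwd; pos1(id99) recv 55: drop
Round 4: pos1(id99) recv 99: ELECTED
Message ID 55 originates at pos 2; dropped at pos 1 in round 3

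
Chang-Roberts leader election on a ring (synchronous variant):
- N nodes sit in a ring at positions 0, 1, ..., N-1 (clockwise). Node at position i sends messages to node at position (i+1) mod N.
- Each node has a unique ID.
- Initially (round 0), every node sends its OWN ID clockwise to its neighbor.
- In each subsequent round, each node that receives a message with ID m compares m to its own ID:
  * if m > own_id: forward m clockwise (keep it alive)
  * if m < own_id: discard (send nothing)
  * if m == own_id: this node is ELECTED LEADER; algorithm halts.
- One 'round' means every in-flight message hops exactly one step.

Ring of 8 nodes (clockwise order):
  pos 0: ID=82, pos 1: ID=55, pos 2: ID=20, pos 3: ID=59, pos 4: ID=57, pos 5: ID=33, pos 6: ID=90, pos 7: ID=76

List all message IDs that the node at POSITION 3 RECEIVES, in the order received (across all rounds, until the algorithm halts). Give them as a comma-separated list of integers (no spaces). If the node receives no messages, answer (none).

Answer: 20,55,82,90

Derivation:
Round 1: pos1(id55) recv 82: fwd; pos2(id20) recv 55: fwd; pos3(id59) recv 20: drop; pos4(id57) recv 59: fwd; pos5(id33) recv 57: fwd; pos6(id90) recv 33: drop; pos7(id76) recv 90: fwd; pos0(id82) recv 76: drop
Round 2: pos2(id20) recv 82: fwd; pos3(id59) recv 55: drop; pos5(id33) recv 59: fwd; pos6(id90) recv 57: drop; pos0(id82) recv 90: fwd
Round 3: pos3(id59) recv 82: fwd; pos6(id90) recv 59: drop; pos1(id55) recv 90: fwd
Round 4: pos4(id57) recv 82: fwd; pos2(id20) recv 90: fwd
Round 5: pos5(id33) recv 82: fwd; pos3(id59) recv 90: fwd
Round 6: pos6(id90) recv 82: drop; pos4(id57) recv 90: fwd
Round 7: pos5(id33) recv 90: fwd
Round 8: pos6(id90) recv 90: ELECTED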